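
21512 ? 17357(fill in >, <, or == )>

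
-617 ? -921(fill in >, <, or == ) >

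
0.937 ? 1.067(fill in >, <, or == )<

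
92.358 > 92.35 True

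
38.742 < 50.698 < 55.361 True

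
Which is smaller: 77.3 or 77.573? 77.3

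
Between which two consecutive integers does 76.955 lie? 76 and 77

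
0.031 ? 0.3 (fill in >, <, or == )<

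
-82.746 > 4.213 False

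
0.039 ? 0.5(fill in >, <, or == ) <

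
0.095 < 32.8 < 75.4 True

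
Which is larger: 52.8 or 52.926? 52.926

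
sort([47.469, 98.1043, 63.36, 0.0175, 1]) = [0.0175, 1, 47.469, 63.36, 98.1043]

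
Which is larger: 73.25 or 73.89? 73.89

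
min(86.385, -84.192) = -84.192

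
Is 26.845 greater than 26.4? Yes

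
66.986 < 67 True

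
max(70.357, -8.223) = 70.357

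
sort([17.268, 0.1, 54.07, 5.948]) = [0.1, 5.948, 17.268, 54.07]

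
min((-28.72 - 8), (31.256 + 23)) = -36.72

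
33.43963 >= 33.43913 True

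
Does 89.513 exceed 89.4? Yes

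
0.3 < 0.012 False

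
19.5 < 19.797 True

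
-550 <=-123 True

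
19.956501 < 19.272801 False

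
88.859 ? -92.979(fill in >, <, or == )>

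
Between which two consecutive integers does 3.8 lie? 3 and 4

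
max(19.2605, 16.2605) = 19.2605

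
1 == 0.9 False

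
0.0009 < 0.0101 True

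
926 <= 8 False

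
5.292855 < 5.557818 True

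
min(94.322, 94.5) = 94.322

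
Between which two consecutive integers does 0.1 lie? 0 and 1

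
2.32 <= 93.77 True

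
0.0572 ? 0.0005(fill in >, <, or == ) >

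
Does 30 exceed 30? No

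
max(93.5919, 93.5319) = 93.5919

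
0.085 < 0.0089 False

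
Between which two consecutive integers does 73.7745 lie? 73 and 74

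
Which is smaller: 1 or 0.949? 0.949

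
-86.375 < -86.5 False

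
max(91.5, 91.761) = 91.761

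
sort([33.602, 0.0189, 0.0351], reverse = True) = [33.602, 0.0351, 0.0189]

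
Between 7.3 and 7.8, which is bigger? 7.8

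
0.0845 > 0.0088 True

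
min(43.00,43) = 43.00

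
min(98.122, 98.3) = 98.122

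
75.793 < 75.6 False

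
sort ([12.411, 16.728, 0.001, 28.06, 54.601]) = [0.001, 12.411, 16.728, 28.06, 54.601]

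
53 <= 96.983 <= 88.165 False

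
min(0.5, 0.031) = 0.031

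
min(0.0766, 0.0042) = 0.0042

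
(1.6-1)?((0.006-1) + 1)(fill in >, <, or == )>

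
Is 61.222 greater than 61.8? No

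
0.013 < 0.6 True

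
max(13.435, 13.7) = 13.7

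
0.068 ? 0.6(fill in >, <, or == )<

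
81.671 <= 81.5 False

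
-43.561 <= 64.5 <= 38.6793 False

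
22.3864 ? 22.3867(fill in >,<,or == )<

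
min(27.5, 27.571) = 27.5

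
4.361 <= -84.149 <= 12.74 False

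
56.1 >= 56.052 True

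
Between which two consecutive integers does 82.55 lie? 82 and 83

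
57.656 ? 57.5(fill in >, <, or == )>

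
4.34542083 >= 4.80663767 False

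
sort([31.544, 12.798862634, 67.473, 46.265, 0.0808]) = [0.0808, 12.798862634, 31.544, 46.265, 67.473]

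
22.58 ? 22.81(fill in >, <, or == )<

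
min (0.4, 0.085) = 0.085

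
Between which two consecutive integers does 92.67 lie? 92 and 93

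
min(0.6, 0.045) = 0.045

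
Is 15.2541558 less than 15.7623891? Yes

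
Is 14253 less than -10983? No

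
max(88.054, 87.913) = 88.054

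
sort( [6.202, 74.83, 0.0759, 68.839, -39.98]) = [-39.98, 0.0759, 6.202, 68.839, 74.83]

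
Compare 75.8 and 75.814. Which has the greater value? 75.814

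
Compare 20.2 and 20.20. They are equal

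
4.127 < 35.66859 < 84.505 True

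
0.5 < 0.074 False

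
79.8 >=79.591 True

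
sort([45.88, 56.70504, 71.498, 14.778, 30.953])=[14.778, 30.953, 45.88, 56.70504, 71.498]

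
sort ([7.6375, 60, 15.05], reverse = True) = [60, 15.05, 7.6375]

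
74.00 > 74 False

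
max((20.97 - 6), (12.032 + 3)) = 15.032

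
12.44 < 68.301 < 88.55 True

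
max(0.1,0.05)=0.1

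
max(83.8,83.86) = 83.86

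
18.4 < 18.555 True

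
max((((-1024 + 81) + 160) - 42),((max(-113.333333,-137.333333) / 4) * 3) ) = -84.99999975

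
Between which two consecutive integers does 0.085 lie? 0 and 1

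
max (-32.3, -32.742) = -32.3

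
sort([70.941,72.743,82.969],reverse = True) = [82.969,72.743,70.941]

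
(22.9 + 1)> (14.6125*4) False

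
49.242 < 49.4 True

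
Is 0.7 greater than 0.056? Yes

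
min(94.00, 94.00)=94.00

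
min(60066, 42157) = 42157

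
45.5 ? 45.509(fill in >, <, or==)<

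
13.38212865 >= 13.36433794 True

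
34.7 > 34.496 True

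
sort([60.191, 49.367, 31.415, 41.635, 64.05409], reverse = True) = [64.05409, 60.191, 49.367, 41.635, 31.415]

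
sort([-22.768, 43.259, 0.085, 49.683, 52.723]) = [-22.768, 0.085, 43.259, 49.683, 52.723]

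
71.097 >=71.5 False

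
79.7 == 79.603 False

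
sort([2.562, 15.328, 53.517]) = [2.562, 15.328, 53.517]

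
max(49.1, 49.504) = 49.504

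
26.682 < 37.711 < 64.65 True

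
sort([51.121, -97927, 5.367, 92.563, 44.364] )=[-97927, 5.367, 44.364, 51.121, 92.563]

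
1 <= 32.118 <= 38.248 True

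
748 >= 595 True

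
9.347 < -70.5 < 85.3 False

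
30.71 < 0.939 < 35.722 False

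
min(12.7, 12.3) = 12.3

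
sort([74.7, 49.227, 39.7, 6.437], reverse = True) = [74.7, 49.227, 39.7, 6.437]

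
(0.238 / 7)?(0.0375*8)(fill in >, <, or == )<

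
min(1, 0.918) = 0.918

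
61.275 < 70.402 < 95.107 True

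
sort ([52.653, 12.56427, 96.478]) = [12.56427, 52.653, 96.478]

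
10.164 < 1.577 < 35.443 False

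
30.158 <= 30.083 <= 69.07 False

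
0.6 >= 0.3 True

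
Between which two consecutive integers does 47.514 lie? 47 and 48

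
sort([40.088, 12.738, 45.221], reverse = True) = [45.221, 40.088, 12.738]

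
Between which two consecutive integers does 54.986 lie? 54 and 55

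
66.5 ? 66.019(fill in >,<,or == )>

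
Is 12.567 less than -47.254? No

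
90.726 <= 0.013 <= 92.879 False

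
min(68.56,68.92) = 68.56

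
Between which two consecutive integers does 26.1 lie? 26 and 27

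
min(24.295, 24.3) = 24.295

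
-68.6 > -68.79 True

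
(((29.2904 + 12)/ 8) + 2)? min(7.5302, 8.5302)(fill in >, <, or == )<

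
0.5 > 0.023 True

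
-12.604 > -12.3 False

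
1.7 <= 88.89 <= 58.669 False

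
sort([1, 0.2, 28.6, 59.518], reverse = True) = [59.518, 28.6, 1, 0.2]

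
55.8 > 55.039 True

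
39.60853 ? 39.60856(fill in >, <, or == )<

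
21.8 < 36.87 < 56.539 True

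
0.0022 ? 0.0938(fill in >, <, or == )<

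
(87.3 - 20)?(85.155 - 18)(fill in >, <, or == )>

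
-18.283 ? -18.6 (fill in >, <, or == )>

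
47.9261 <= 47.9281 True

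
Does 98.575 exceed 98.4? Yes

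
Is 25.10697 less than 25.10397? No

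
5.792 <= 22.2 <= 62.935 True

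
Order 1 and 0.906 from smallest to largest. 0.906, 1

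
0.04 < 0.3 True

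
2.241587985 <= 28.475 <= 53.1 True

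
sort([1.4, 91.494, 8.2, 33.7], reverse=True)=[91.494, 33.7, 8.2, 1.4]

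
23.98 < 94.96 True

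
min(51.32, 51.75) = 51.32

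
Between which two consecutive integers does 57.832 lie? 57 and 58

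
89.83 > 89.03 True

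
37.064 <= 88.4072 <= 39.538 False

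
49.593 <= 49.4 False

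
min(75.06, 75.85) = 75.06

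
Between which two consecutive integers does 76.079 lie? 76 and 77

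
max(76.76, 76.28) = 76.76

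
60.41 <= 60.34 False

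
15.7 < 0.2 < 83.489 False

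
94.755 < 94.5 False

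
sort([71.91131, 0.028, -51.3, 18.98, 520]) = [-51.3, 0.028, 18.98, 71.91131, 520]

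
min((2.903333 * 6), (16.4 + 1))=17.4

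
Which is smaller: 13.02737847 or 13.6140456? 13.02737847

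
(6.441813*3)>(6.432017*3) True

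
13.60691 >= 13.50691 True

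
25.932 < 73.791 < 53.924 False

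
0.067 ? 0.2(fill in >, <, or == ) <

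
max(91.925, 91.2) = 91.925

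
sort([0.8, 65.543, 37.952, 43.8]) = [0.8, 37.952, 43.8, 65.543]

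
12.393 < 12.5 True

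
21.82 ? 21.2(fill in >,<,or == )>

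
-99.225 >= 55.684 False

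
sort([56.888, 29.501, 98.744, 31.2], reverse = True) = [98.744, 56.888, 31.2, 29.501]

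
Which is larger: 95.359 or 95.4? 95.4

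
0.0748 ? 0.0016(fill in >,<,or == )>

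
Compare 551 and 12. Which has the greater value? 551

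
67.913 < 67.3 False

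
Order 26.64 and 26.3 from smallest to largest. 26.3, 26.64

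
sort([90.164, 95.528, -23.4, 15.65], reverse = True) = [95.528, 90.164, 15.65, -23.4]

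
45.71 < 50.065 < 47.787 False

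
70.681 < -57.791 False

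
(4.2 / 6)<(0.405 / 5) False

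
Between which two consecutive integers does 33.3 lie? 33 and 34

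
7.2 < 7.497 True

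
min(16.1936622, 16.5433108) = 16.1936622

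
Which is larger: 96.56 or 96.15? 96.56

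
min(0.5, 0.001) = 0.001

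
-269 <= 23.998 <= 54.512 True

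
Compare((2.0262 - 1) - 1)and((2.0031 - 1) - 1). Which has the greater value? ((2.0262 - 1) - 1)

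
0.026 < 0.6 True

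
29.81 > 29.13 True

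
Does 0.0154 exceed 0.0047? Yes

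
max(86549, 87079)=87079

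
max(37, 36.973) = 37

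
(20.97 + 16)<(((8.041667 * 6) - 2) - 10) False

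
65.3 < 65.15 False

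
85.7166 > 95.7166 False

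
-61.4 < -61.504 False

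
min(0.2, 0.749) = 0.2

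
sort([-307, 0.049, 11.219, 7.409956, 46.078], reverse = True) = [46.078, 11.219, 7.409956, 0.049, -307]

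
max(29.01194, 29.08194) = 29.08194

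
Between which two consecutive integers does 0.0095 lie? 0 and 1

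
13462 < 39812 True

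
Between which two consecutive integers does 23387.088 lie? 23387 and 23388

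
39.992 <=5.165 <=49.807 False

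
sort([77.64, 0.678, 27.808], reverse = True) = [77.64, 27.808, 0.678]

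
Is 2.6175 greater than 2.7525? No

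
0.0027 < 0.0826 True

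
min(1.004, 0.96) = 0.96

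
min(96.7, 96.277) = 96.277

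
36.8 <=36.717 False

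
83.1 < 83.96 True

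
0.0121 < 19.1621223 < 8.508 False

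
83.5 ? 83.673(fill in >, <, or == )<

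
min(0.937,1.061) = 0.937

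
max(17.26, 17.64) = 17.64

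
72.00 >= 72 True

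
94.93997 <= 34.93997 False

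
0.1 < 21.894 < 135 True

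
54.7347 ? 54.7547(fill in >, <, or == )<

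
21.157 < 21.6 True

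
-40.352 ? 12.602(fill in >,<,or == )<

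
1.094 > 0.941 True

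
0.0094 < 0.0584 True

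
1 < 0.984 False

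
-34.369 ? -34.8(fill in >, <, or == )>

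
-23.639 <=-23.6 True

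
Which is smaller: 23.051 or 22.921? 22.921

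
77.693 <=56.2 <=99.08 False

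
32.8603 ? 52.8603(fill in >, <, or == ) <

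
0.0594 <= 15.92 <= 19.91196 True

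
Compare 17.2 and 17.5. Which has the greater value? 17.5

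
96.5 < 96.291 False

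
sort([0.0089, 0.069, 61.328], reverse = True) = [61.328, 0.069, 0.0089]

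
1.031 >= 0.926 True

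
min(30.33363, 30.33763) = 30.33363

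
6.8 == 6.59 False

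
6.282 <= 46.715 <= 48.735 True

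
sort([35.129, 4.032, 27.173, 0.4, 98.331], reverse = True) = [98.331, 35.129, 27.173, 4.032, 0.4]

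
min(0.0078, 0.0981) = 0.0078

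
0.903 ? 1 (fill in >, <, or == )<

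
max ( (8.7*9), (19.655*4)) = 78.62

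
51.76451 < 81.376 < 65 False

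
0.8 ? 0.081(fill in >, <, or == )>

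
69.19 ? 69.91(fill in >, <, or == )<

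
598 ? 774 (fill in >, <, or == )<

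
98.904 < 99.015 True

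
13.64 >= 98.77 False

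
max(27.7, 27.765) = 27.765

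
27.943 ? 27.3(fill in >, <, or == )>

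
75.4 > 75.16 True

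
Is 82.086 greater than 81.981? Yes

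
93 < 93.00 False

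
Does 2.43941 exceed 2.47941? No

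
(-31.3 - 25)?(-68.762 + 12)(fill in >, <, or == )>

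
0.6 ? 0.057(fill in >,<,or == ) >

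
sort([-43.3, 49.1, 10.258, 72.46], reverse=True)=[72.46, 49.1, 10.258, -43.3]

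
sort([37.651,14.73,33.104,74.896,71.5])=[14.73,33.104,37.651,71.5,74.896]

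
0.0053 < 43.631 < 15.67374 False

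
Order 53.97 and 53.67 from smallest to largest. 53.67, 53.97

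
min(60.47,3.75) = 3.75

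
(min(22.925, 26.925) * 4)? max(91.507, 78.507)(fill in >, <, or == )>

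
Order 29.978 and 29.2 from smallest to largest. 29.2, 29.978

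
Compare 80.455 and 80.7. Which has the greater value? 80.7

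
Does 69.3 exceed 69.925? No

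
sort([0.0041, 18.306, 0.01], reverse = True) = [18.306, 0.01, 0.0041]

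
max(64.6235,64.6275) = 64.6275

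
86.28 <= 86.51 True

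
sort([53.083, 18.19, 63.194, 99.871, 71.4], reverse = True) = [99.871, 71.4, 63.194, 53.083, 18.19]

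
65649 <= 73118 True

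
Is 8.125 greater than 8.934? No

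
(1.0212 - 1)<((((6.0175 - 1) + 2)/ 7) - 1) False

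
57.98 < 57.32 False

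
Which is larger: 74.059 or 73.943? 74.059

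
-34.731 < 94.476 True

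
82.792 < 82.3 False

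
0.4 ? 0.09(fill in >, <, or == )>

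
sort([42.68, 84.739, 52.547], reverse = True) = [84.739, 52.547, 42.68]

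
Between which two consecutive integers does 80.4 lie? 80 and 81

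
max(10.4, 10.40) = 10.40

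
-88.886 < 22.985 True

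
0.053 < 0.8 True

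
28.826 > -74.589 True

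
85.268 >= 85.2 True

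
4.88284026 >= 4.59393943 True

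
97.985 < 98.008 True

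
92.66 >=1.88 True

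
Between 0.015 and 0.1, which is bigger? 0.1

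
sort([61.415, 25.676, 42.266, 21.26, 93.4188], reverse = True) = [93.4188, 61.415, 42.266, 25.676, 21.26]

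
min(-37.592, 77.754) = -37.592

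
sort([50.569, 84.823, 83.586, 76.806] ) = [50.569, 76.806, 83.586, 84.823]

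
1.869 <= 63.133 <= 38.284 False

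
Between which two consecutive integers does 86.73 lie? 86 and 87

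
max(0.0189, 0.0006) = 0.0189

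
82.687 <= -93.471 False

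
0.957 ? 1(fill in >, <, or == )<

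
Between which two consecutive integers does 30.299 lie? 30 and 31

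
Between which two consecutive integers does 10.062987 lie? 10 and 11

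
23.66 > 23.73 False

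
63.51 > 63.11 True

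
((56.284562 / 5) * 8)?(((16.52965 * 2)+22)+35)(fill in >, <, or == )<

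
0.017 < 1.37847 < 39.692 True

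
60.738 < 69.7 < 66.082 False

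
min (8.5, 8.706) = 8.5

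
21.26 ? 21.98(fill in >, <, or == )<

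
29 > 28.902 True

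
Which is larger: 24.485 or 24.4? 24.485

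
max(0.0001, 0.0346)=0.0346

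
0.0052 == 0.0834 False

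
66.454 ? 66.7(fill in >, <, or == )<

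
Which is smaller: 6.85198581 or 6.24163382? 6.24163382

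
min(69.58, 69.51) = 69.51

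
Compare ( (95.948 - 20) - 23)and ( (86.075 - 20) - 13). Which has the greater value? ( (86.075 - 20) - 13)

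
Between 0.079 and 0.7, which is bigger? 0.7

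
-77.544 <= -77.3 True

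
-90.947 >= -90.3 False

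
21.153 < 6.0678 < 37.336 False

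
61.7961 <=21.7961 False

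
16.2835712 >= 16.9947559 False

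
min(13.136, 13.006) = 13.006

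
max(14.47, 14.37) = 14.47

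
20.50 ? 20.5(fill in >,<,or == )==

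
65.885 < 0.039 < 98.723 False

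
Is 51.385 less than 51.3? No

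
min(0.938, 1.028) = 0.938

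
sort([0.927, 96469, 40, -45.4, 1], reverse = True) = [96469, 40, 1, 0.927, -45.4]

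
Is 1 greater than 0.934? Yes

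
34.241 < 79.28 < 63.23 False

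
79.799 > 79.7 True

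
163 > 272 False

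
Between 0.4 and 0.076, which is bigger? 0.4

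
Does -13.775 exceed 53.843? No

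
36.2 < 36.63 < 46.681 True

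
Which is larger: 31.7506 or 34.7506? 34.7506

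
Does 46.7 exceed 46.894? No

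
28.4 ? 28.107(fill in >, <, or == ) >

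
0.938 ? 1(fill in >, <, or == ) <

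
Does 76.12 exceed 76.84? No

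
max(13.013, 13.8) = 13.8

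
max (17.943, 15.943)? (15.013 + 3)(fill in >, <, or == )<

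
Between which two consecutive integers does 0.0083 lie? 0 and 1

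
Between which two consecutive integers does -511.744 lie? -512 and -511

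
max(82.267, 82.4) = 82.4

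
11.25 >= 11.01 True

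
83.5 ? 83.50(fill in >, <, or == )==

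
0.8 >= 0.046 True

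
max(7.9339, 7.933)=7.9339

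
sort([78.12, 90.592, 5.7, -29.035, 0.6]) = [-29.035, 0.6, 5.7, 78.12, 90.592]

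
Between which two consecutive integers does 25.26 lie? 25 and 26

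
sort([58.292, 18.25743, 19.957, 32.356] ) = [18.25743, 19.957, 32.356, 58.292]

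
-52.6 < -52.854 False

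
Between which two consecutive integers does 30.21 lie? 30 and 31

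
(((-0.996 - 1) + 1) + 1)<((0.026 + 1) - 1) True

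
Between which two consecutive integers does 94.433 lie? 94 and 95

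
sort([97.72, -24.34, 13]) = [-24.34, 13, 97.72]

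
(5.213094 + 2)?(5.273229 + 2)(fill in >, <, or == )<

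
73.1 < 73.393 True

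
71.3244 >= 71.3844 False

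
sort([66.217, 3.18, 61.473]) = [3.18, 61.473, 66.217]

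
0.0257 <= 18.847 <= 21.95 True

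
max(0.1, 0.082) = 0.1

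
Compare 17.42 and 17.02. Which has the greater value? 17.42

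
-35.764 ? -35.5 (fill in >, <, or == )<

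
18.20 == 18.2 True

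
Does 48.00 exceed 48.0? No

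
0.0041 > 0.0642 False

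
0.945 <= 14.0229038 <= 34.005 True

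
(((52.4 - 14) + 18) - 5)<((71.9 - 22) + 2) True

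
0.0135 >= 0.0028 True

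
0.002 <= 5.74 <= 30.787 True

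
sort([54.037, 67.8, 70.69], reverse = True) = [70.69, 67.8, 54.037]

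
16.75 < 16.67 False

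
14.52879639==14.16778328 False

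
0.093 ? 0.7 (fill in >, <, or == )<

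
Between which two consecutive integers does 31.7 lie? 31 and 32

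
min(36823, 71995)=36823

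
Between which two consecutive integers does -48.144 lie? -49 and -48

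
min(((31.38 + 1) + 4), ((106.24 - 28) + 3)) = 36.38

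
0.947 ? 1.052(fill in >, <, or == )<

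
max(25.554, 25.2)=25.554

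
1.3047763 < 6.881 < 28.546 True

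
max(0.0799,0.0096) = 0.0799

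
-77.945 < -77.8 True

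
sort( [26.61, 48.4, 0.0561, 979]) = [0.0561, 26.61, 48.4, 979]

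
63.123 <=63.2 True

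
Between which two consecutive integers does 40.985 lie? 40 and 41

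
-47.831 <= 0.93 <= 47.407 True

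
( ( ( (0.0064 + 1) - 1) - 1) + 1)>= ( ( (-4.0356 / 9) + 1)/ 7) False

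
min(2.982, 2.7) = 2.7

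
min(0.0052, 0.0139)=0.0052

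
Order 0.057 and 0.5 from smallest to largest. 0.057, 0.5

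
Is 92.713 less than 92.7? No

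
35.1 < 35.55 True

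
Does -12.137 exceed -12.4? Yes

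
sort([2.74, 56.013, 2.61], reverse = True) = [56.013, 2.74, 2.61]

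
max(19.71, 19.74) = 19.74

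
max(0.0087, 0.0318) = 0.0318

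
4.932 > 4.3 True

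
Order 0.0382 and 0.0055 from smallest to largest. 0.0055, 0.0382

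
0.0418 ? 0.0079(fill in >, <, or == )>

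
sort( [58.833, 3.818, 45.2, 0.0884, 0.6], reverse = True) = [58.833, 45.2, 3.818, 0.6, 0.0884]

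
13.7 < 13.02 False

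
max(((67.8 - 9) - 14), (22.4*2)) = 44.8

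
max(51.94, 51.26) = 51.94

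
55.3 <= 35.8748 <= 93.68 False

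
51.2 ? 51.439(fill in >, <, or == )<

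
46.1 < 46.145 True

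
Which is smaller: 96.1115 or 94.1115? 94.1115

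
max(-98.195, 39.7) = 39.7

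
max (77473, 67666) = 77473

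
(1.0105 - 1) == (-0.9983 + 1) False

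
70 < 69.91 False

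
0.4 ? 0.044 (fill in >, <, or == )>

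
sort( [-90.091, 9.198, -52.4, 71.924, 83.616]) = [-90.091, -52.4, 9.198, 71.924, 83.616]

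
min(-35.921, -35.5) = -35.921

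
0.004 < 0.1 True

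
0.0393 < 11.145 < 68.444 True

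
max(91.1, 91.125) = 91.125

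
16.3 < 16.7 True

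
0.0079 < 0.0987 True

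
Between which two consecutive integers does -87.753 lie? -88 and -87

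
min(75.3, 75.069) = 75.069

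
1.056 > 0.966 True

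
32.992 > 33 False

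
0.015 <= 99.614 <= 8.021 False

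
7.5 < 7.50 False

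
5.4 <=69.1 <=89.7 True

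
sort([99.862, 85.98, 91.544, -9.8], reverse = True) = [99.862, 91.544, 85.98, -9.8]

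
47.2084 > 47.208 True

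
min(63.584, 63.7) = 63.584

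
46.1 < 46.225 True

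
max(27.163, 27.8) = 27.8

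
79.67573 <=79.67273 False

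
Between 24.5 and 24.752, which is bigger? 24.752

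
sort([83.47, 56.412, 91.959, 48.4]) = [48.4, 56.412, 83.47, 91.959]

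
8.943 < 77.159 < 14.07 False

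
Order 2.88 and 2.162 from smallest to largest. 2.162, 2.88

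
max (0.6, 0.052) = 0.6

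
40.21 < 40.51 True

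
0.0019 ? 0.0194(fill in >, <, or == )<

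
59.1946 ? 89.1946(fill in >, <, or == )<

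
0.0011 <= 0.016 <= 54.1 True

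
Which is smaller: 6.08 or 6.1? 6.08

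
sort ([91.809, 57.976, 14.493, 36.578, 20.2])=[14.493, 20.2, 36.578, 57.976, 91.809]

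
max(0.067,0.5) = 0.5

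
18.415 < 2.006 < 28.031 False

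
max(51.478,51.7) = 51.7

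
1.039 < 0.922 False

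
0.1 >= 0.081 True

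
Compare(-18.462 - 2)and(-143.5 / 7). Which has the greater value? (-18.462 - 2)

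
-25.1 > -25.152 True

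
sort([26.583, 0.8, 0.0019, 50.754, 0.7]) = [0.0019, 0.7, 0.8, 26.583, 50.754]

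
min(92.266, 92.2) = 92.2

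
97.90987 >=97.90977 True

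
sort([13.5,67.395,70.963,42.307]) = [13.5,42.307,67.395,70.963]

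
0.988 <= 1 True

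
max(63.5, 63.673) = 63.673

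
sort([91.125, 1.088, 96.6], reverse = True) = [96.6, 91.125, 1.088]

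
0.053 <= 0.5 True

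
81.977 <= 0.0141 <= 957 False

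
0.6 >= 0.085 True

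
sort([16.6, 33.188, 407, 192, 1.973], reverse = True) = [407, 192, 33.188, 16.6, 1.973]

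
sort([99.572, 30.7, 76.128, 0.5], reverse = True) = [99.572, 76.128, 30.7, 0.5]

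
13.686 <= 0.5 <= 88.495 False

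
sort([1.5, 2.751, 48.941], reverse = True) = [48.941, 2.751, 1.5]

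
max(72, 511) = 511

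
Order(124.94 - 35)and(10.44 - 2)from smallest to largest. (10.44 - 2), (124.94 - 35)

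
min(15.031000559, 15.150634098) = 15.031000559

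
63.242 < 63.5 True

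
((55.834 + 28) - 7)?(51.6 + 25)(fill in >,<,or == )>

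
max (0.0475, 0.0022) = 0.0475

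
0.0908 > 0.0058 True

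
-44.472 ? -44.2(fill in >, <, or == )<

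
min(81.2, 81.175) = 81.175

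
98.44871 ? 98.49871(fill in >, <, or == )<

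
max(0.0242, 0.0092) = 0.0242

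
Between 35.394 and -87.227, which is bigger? 35.394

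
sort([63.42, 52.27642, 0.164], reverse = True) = [63.42, 52.27642, 0.164]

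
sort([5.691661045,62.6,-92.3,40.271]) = [-92.3,5.691661045,40.271,62.6]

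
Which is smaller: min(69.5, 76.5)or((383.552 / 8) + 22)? min(69.5, 76.5)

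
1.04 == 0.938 False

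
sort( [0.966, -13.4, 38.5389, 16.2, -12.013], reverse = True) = [38.5389, 16.2, 0.966, -12.013, -13.4]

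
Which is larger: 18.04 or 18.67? 18.67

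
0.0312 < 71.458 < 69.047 False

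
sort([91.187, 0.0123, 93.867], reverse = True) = [93.867, 91.187, 0.0123]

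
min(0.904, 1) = 0.904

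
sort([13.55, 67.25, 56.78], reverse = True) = [67.25, 56.78, 13.55]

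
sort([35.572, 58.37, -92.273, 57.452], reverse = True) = [58.37, 57.452, 35.572, -92.273]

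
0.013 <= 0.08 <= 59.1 True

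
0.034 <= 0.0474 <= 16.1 True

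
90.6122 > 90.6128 False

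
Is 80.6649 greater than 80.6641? Yes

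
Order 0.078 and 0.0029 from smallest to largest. 0.0029,0.078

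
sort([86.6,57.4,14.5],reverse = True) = [86.6,57.4,14.5]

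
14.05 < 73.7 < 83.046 True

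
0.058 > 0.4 False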